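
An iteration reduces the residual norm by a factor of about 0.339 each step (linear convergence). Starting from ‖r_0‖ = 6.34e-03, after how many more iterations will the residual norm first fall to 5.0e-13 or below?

22

After k steps, ‖r_k‖ ≈ 6.34e-03·0.339^k.
Need 0.339^k ≤ 5.0e-13/6.34e-03 = 7.88644e-11.
k ≥ ln(7.88644e-11)/ln(0.339) = -23.2633/-1.08176 = 21.505.
Smallest integer k = 22.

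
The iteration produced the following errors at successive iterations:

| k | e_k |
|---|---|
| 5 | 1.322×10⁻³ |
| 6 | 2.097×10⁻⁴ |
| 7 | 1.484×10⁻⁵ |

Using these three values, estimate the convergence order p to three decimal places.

1.438

p ≈ ln(e_7/e_6) / ln(e_6/e_5)
  = ln(1.484×10⁻⁵/2.097×10⁻⁴) / ln(2.097×10⁻⁴/1.322×10⁻³)
  = ln(0.0707678) / ln(0.158623)
  = -2.648351 / -1.841225 ≈ 1.438364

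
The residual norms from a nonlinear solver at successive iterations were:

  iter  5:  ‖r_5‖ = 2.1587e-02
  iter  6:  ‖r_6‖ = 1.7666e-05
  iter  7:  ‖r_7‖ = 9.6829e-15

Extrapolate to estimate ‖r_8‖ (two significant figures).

1.6e-42

First estimate the order: p ≈ ln(‖r_7‖/‖r_6‖) / ln(‖r_6‖/‖r_5‖) = ln(9.6829e-15/1.7666e-05)/ln(1.7666e-05/2.1587e-02) = ln(5.48109e-10)/ln(0.000818363) ≈ 3.0000.
Then ‖r_8‖ ≈ ‖r_7‖·(‖r_7‖/‖r_6‖)^p = 9.6829e-15·(5.48109e-10)^3.0000 = 9.6829e-15·1.64665e-28 ≈ 1.594e-42.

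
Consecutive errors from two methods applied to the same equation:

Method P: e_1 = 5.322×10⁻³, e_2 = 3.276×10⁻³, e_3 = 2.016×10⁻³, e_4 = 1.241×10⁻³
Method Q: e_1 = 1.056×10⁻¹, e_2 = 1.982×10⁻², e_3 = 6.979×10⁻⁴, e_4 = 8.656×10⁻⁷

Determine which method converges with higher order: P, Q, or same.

Method P: p ≈ ln(1.241×10⁻³/2.016×10⁻³)/ln(2.016×10⁻³/3.276×10⁻³) ≈ 1.00.
Method Q: p ≈ ln(8.656×10⁻⁷/6.979×10⁻⁴)/ln(6.979×10⁻⁴/1.982×10⁻²) ≈ 2.00.
Method Q has the higher order (≈2.0 vs ≈1.0).

Q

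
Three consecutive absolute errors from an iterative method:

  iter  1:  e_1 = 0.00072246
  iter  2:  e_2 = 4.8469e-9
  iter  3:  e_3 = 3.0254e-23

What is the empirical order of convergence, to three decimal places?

2.746

p ≈ ln(e_3/e_2) / ln(e_2/e_1)
  = ln(3.0254e-23/4.8469e-9) / ln(4.8469e-9/0.00072246)
  = ln(6.24193e-15) / ln(6.70888e-06)
  = -32.707487 / -11.912079 ≈ 2.745741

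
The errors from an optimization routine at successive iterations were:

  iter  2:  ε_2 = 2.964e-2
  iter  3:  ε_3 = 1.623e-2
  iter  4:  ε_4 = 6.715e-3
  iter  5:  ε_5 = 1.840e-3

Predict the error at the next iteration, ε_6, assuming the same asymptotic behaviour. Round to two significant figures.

First estimate the order: p ≈ ln(ε_5/ε_4) / ln(ε_4/ε_3) = ln(1.840e-3/6.715e-3)/ln(6.715e-3/1.623e-2) = ln(0.274013)/ln(0.41374) ≈ 1.4669.
Then ε_6 ≈ ε_5·(ε_5/ε_4)^p = 1.840e-3·(0.274013)^1.4669 = 1.840e-3·0.149715 ≈ 0.0002755.

2.8e-4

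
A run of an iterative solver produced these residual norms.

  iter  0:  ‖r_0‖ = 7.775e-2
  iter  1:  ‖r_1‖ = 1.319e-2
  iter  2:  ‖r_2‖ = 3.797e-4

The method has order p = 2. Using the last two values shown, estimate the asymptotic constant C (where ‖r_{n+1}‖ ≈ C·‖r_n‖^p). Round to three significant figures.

2.18

C ≈ ‖r_2‖ / ‖r_1‖^2
  = 3.797e-4 / (1.319e-2)^2
  = 3.797e-4 / 0.000173976 ≈ 2.1825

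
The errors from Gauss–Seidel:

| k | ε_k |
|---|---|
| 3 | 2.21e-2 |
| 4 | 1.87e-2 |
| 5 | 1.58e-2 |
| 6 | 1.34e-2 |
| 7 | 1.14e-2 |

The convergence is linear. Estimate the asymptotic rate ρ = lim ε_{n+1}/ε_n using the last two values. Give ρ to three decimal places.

0.851

ρ ≈ ε_7/ε_6 = 1.14e-2/1.34e-2 = 0.85075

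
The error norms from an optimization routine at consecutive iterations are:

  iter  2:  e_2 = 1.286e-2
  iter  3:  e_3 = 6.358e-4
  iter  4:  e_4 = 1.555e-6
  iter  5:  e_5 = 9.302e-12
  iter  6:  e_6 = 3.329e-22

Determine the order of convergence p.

Consecutive ratios: e_6/e_5 = 3.329e-22/9.302e-12 = 3.5788e-11, e_5/e_4 = 9.302e-12/1.555e-6 = 5.98199e-06.
p ≈ ln(3.5788e-11)/ln(5.98199e-06) = -24.0534/-12.0268 ≈ 2.00.
So the convergence is quadratic (order 2).

2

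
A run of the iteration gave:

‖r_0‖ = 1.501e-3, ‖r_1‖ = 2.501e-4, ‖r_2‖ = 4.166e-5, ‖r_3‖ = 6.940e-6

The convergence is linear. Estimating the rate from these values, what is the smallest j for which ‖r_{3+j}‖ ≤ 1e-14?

Rate ρ ≈ ‖r_3‖/‖r_2‖ = 6.940e-6/4.166e-5 = 0.1666.
After j more steps, ‖r_{3+j}‖ ≈ 6.940e-6·ρ^j; need ρ^j ≤ 1e-14/6.940e-6 = 1.44092e-09.
j ≥ ln(1.44092e-09)/ln(0.1666) = -20.3580/-1.79216 = 11.359.
So 12 more iterations are needed.

12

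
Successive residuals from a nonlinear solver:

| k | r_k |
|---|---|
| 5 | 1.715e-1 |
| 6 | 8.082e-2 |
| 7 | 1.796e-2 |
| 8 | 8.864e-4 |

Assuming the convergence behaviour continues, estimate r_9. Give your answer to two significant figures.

2.2e-6

First estimate the order: p ≈ ln(r_8/r_7) / ln(r_7/r_6) = ln(8.864e-4/1.796e-2)/ln(1.796e-2/8.082e-2) = ln(0.0493541)/ln(0.222222) ≈ 2.0004.
Then r_9 ≈ r_8·(r_8/r_7)^p = 8.864e-4·(0.0493541)^2.0004 = 8.864e-4·0.0024329 ≈ 2.157e-06.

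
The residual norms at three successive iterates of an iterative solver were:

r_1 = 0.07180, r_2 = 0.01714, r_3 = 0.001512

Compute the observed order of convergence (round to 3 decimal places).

p ≈ ln(r_3/r_2) / ln(r_2/r_1)
  = ln(0.001512/0.01714) / ln(0.01714/0.07180)
  = ln(0.0882147) / ln(0.238719)
  = -2.427982 / -1.432468 ≈ 1.694964

1.695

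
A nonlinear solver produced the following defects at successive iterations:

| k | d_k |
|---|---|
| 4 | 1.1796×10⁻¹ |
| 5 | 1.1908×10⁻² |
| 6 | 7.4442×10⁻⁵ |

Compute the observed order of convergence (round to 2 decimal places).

p ≈ ln(d_6/d_5) / ln(d_5/d_4)
  = ln(7.4442×10⁻⁵/1.1908×10⁻²) / ln(1.1908×10⁻²/1.1796×10⁻¹)
  = ln(0.00625143) / ln(0.100949)
  = -5.07495 / -2.29314 ≈ 2.21310

2.21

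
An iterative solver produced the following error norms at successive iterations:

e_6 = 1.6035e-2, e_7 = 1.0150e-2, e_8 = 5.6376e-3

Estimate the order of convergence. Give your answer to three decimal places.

p ≈ ln(e_8/e_7) / ln(e_7/e_6)
  = ln(5.6376e-3/1.0150e-2) / ln(1.0150e-2/1.6035e-2)
  = ln(0.555429) / ln(0.63299)
  = -0.588014 / -0.457301 ≈ 1.285836

1.286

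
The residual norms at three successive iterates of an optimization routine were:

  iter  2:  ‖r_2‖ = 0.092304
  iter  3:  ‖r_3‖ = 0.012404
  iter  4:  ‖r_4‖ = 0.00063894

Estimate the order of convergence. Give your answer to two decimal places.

1.48

p ≈ ln(‖r_4‖/‖r_3‖) / ln(‖r_3‖/‖r_2‖)
  = ln(0.00063894/0.012404) / ln(0.012404/0.092304)
  = ln(0.0515108) / ln(0.134382)
  = -2.96596 / -2.00707 ≈ 1.47776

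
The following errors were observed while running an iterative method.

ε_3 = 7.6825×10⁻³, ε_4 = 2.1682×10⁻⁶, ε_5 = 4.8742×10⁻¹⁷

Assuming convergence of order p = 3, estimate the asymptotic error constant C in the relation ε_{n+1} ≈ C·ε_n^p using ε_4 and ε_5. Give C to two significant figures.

C ≈ ε_5 / ε_4^3
  = 4.8742×10⁻¹⁷ / (2.1682×10⁻⁶)^3
  = 4.8742×10⁻¹⁷ / 1.01929e-17 ≈ 4.782

4.8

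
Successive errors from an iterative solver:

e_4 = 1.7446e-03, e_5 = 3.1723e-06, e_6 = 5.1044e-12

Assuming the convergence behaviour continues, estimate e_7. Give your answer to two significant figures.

2.9e-24

First estimate the order: p ≈ ln(e_6/e_5) / ln(e_5/e_4) = ln(5.1044e-12/3.1723e-06)/ln(3.1723e-06/1.7446e-03) = ln(1.60905e-06)/ln(0.00181835) ≈ 2.1141.
Then e_7 ≈ e_6·(e_6/e_5)^p = 5.1044e-12·(1.60905e-06)^2.1141 = 5.1044e-12·5.65078e-13 ≈ 2.884e-24.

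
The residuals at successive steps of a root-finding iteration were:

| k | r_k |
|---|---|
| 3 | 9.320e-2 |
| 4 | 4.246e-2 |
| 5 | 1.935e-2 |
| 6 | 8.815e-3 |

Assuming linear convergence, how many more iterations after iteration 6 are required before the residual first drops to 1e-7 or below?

15

Rate ρ ≈ r_6/r_5 = 8.815e-3/1.935e-2 = 0.4556.
After j more steps, r_{6+j} ≈ 8.815e-3·ρ^j; need ρ^j ≤ 1e-7/8.815e-3 = 1.13443e-05.
j ≥ ln(1.13443e-05)/ln(0.4556) = -11.3868/-0.78614 = 14.484.
So 15 more iterations are needed.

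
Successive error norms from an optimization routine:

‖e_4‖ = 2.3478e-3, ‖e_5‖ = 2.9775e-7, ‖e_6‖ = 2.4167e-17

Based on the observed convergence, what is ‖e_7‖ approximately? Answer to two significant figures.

First estimate the order: p ≈ ln(‖e_6‖/‖e_5‖) / ln(‖e_5‖/‖e_4‖) = ln(2.4167e-17/2.9775e-7)/ln(2.9775e-7/2.3478e-3) = ln(8.11654e-11)/ln(0.000126821) ≈ 2.5895.
Then ‖e_7‖ ≈ ‖e_6‖·(‖e_6‖/‖e_5‖)^p = 2.4167e-17·(8.11654e-11)^2.5895 = 2.4167e-17·7.4185e-27 ≈ 1.793e-43.

1.8e-43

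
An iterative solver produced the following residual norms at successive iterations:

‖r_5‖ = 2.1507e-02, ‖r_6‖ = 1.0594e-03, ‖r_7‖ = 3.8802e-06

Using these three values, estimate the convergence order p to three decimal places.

p ≈ ln(‖r_7‖/‖r_6‖) / ln(‖r_6‖/‖r_5‖)
  = ln(3.8802e-06/1.0594e-03) / ln(1.0594e-03/2.1507e-02)
  = ln(0.00366264) / ln(0.0492584)
  = -5.609571 / -3.010675 ≈ 1.863227

1.863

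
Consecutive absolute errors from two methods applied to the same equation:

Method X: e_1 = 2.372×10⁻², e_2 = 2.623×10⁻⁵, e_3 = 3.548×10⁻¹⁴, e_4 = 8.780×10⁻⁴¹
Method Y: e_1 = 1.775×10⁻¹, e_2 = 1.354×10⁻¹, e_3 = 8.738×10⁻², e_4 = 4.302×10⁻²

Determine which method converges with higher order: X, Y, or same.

Method X: p ≈ ln(8.780×10⁻⁴¹/3.548×10⁻¹⁴)/ln(3.548×10⁻¹⁴/2.623×10⁻⁵) ≈ 3.00.
Method Y: p ≈ ln(4.302×10⁻²/8.738×10⁻²)/ln(8.738×10⁻²/1.354×10⁻¹) ≈ 1.62.
Method X has the higher order (≈3.0 vs ≈1.6).

X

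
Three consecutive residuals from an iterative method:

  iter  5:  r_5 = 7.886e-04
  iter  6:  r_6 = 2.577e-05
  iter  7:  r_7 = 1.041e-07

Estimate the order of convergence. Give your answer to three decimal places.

p ≈ ln(r_7/r_6) / ln(r_6/r_5)
  = ln(1.041e-07/2.577e-05) / ln(2.577e-05/7.886e-04)
  = ln(0.00403958) / ln(0.0326782)
  = -5.511615 / -3.421047 ≈ 1.611090

1.611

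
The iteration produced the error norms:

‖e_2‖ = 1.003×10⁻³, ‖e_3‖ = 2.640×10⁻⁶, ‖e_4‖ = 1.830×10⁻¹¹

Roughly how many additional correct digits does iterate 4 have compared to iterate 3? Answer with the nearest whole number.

Digits gained ≈ log₁₀(‖e_3‖/‖e_4‖) = log₁₀(2.640×10⁻⁶/1.830×10⁻¹¹) = log₁₀(144262) ≈ 5.159.

5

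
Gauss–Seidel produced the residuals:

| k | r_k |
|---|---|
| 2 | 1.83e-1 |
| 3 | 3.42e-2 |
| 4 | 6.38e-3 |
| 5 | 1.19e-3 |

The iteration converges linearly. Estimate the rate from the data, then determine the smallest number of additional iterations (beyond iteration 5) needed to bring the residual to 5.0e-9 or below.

8

Rate ρ ≈ r_5/r_4 = 1.19e-3/6.38e-3 = 0.1865.
After j more steps, r_{5+j} ≈ 1.19e-3·ρ^j; need ρ^j ≤ 5.0e-9/1.19e-3 = 4.20168e-06.
j ≥ ln(4.20168e-06)/ln(0.1865) = -12.3800/-1.67932 = 7.372.
So 8 more iterations are needed.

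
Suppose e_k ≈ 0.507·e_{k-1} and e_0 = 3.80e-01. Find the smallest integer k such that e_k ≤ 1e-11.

36

After k steps, e_k ≈ 3.80e-01·0.507^k.
Need 0.507^k ≤ 1e-11/3.80e-01 = 2.63158e-11.
k ≥ ln(2.63158e-11)/ln(0.507) = -24.3609/-0.67924 = 35.865.
Smallest integer k = 36.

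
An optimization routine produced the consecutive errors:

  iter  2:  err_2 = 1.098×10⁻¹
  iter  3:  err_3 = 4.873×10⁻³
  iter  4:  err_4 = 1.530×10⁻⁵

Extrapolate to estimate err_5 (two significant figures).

3.6e-10

First estimate the order: p ≈ ln(err_4/err_3) / ln(err_3/err_2) = ln(1.530×10⁻⁵/4.873×10⁻³)/ln(4.873×10⁻³/1.098×10⁻¹) = ln(0.00313975)/ln(0.0443807) ≈ 1.8503.
Then err_5 ≈ err_4·(err_4/err_3)^p = 1.530×10⁻⁵·(0.00313975)^1.8503 = 1.530×10⁻⁵·2.33617e-05 ≈ 3.574e-10.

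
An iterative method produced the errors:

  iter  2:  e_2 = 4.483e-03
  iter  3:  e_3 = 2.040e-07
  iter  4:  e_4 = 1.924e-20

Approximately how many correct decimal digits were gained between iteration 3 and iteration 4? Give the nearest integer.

Digits gained ≈ log₁₀(e_3/e_4) = log₁₀(2.040e-07/1.924e-20) = log₁₀(1.06029e+13) ≈ 13.025.

13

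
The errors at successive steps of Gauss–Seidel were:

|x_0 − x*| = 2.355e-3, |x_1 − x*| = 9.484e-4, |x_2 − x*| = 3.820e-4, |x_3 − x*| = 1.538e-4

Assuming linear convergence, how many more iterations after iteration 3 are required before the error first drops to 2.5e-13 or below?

23

Rate ρ ≈ |x_3 − x*|/|x_2 − x*| = 1.538e-4/3.820e-4 = 0.4026.
After j more steps, |x_{3+j} − x*| ≈ 1.538e-4·ρ^j; need ρ^j ≤ 2.5e-13/1.538e-4 = 1.62549e-09.
j ≥ ln(1.62549e-09)/ln(0.4026) = -20.2375/-0.90981 = 22.244.
So 23 more iterations are needed.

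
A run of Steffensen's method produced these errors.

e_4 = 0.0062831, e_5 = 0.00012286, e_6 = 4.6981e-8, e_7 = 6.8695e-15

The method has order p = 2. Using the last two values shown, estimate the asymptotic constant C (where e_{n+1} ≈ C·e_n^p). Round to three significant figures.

C ≈ e_7 / e_6^2
  = 6.8695e-15 / (4.6981e-8)^2
  = 6.8695e-15 / 2.20721e-15 ≈ 3.1123

3.11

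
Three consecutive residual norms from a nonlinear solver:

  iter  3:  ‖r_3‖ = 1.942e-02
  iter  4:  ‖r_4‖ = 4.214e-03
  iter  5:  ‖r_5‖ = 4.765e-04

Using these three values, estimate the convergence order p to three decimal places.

1.427

p ≈ ln(‖r_5‖/‖r_4‖) / ln(‖r_4‖/‖r_3‖)
  = ln(4.765e-04/4.214e-03) / ln(4.214e-03/1.942e-02)
  = ln(0.113075) / ln(0.216993)
  = -2.179704 / -1.527890 ≈ 1.426611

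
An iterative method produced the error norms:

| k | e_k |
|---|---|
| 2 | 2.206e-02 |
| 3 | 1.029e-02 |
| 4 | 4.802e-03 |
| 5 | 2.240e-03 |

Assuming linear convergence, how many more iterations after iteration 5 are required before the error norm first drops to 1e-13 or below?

Rate ρ ≈ e_5/e_4 = 2.240e-03/4.802e-03 = 0.4665.
After j more steps, e_{5+j} ≈ 2.240e-03·ρ^j; need ρ^j ≤ 1e-13/2.240e-03 = 4.46429e-11.
j ≥ ln(4.46429e-11)/ln(0.4665) = -23.8323/-0.76250 = 31.255.
So 32 more iterations are needed.

32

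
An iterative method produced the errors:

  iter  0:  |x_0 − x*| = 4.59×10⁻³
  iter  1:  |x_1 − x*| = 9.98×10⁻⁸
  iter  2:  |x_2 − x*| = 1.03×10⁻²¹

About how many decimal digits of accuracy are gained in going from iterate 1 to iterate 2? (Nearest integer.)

Digits gained ≈ log₁₀(|x_1 − x*|/|x_2 − x*|) = log₁₀(9.98×10⁻⁸/1.03×10⁻²¹) = log₁₀(9.68932e+13) ≈ 13.986.

14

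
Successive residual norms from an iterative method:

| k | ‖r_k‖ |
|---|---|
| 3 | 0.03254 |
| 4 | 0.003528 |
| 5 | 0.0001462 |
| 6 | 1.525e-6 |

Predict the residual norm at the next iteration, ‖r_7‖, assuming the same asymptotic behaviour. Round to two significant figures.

First estimate the order: p ≈ ln(‖r_6‖/‖r_5‖) / ln(‖r_5‖/‖r_4‖) = ln(1.525e-6/0.0001462)/ln(0.0001462/0.003528) = ln(0.0104309)/ln(0.0414399) ≈ 1.4333.
Then ‖r_7‖ ≈ ‖r_6‖·(‖r_6‖/‖r_5‖)^p = 1.525e-6·(0.0104309)^1.4333 = 1.525e-6·0.00144431 ≈ 2.203e-09.

2.2e-9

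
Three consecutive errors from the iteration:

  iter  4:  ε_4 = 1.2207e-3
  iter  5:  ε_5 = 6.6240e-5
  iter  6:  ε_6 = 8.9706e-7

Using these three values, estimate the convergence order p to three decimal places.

p ≈ ln(ε_6/ε_5) / ln(ε_5/ε_4)
  = ln(8.9706e-7/6.6240e-5) / ln(6.6240e-5/1.2207e-3)
  = ln(0.0135426) / ln(0.0542639)
  = -4.301915 / -2.913896 ≈ 1.476345

1.476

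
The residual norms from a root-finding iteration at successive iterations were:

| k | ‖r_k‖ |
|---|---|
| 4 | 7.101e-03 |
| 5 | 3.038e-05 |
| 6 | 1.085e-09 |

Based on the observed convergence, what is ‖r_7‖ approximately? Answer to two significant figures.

First estimate the order: p ≈ ln(‖r_6‖/‖r_5‖) / ln(‖r_5‖/‖r_4‖) = ln(1.085e-09/3.038e-05)/ln(3.038e-05/7.101e-03) = ln(3.57143e-05)/ln(0.00427827) ≈ 1.8774.
Then ‖r_7‖ ≈ ‖r_6‖·(‖r_6‖/‖r_5‖)^p = 1.085e-09·(3.57143e-05)^1.8774 = 1.085e-09·4.47616e-09 ≈ 4.857e-18.

4.9e-18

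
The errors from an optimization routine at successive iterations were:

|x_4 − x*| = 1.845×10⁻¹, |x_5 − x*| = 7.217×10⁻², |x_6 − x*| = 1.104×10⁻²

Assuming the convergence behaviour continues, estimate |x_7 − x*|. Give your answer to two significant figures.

First estimate the order: p ≈ ln(|x_6 − x*|/|x_5 − x*|) / ln(|x_5 − x*|/|x_4 − x*|) = ln(1.104×10⁻²/7.217×10⁻²)/ln(7.217×10⁻²/1.845×10⁻¹) = ln(0.152972)/ln(0.391165) ≈ 2.0003.
Then |x_7 − x*| ≈ |x_6 − x*|·(|x_6 − x*|/|x_5 − x*|)^p = 1.104×10⁻²·(0.152972)^2.0003 = 1.104×10⁻²·0.0233873 ≈ 0.0002582.

2.6e-4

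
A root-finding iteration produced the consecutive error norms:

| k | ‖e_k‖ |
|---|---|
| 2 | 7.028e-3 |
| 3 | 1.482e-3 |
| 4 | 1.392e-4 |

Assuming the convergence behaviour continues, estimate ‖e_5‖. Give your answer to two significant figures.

First estimate the order: p ≈ ln(‖e_4‖/‖e_3‖) / ln(‖e_3‖/‖e_2‖) = ln(1.392e-4/1.482e-3)/ln(1.482e-3/7.028e-3) = ln(0.0939271)/ln(0.210871) ≈ 1.5196.
Then ‖e_5‖ ≈ ‖e_4‖·(‖e_4‖/‖e_3‖)^p = 1.392e-4·(0.0939271)^1.5196 = 1.392e-4·0.0274823 ≈ 3.826e-06.

3.8e-6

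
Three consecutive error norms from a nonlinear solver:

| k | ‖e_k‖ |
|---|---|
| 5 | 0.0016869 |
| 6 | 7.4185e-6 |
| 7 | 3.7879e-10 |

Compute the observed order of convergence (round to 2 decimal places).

1.82

p ≈ ln(‖e_7‖/‖e_6‖) / ln(‖e_6‖/‖e_5‖)
  = ln(3.7879e-10/7.4185e-6) / ln(7.4185e-6/0.0016869)
  = ln(5.10602e-05) / ln(0.00439771)
  = -9.88251 / -5.42667 ≈ 1.82110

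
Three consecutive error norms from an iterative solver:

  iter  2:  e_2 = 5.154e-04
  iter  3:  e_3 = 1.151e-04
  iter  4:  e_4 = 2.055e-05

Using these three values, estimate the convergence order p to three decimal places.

1.149

p ≈ ln(e_4/e_3) / ln(e_3/e_2)
  = ln(2.055e-05/1.151e-04) / ln(1.151e-04/5.154e-04)
  = ln(0.17854) / ln(0.223322)
  = -1.722943 / -1.499141 ≈ 1.149287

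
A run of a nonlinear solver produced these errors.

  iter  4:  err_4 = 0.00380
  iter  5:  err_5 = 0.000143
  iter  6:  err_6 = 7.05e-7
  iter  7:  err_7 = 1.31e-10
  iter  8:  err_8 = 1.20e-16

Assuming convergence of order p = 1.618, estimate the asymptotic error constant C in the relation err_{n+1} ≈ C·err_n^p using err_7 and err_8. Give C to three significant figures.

C ≈ err_8 / err_7^1.618
  = 1.20e-16 / (1.31e-10)^1.618
  = 1.20e-16 / 1.02269e-16 ≈ 1.1734

1.17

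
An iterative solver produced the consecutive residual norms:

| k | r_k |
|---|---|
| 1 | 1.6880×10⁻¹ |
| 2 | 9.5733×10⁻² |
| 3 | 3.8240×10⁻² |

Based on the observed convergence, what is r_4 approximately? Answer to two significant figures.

First estimate the order: p ≈ ln(r_3/r_2) / ln(r_2/r_1) = ln(3.8240×10⁻²/9.5733×10⁻²)/ln(9.5733×10⁻²/1.6880×10⁻¹) = ln(0.399444)/ln(0.567139) ≈ 1.6181.
Then r_4 ≈ r_3·(r_3/r_2)^p = 3.8240×10⁻²·(0.399444)^1.6181 = 3.8240×10⁻²·0.226525 ≈ 0.008662.

8.7e-3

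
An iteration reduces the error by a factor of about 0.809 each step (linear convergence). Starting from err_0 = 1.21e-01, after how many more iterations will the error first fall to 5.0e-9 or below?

81

After k steps, err_k ≈ 1.21e-01·0.809^k.
Need 0.809^k ≤ 5.0e-9/1.21e-01 = 4.13223e-08.
k ≥ ln(4.13223e-08)/ln(0.809) = -17.0019/-0.21196 = 80.213.
Smallest integer k = 81.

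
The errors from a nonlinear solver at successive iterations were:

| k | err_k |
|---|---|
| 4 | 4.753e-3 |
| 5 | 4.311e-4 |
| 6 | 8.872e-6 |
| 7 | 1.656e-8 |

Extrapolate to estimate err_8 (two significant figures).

6.4e-13

First estimate the order: p ≈ ln(err_7/err_6) / ln(err_6/err_5) = ln(1.656e-8/8.872e-6)/ln(8.872e-6/4.311e-4) = ln(0.00186655)/ln(0.0205799) ≈ 1.6181.
Then err_8 ≈ err_7·(err_7/err_6)^p = 1.656e-8·(0.00186655)^1.6181 = 1.656e-8·3.83945e-05 ≈ 6.358e-13.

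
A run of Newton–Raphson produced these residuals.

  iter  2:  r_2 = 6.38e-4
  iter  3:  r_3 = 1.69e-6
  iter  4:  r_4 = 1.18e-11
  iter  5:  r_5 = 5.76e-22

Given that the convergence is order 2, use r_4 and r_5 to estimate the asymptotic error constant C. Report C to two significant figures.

4.1

C ≈ r_5 / r_4^2
  = 5.76e-22 / (1.18e-11)^2
  = 5.76e-22 / 1.3924e-22 ≈ 4.1367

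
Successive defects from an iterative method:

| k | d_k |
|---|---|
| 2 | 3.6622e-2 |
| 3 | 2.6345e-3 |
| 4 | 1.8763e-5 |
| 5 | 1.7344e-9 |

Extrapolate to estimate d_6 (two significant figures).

4.6e-17

First estimate the order: p ≈ ln(d_5/d_4) / ln(d_4/d_3) = ln(1.7344e-9/1.8763e-5)/ln(1.8763e-5/2.6345e-3) = ln(9.24372e-05)/ln(0.00712203) ≈ 1.8786.
Then d_6 ≈ d_5·(d_5/d_4)^p = 1.7344e-9·(9.24372e-05)^1.8786 = 1.7344e-9·2.639e-08 ≈ 4.577e-17.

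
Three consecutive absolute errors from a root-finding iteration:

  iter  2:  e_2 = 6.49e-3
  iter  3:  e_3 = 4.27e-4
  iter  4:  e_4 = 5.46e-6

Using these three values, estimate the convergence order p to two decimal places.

p ≈ ln(e_4/e_3) / ln(e_3/e_2)
  = ln(5.46e-6/4.27e-4) / ln(4.27e-4/6.49e-3)
  = ln(0.0127869) / ln(0.0657935)
  = -4.35933 / -2.72123 ≈ 1.60197

1.60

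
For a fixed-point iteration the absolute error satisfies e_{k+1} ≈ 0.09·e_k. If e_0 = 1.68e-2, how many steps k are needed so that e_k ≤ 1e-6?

5

After k steps, e_k ≈ 1.68e-2·0.09^k.
Need 0.09^k ≤ 1e-6/1.68e-2 = 5.95238e-05.
k ≥ ln(5.95238e-05)/ln(0.09) = -9.7291/-2.40795 = 4.040.
Smallest integer k = 5.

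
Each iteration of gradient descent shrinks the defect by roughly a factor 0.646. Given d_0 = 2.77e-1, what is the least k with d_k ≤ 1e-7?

34

After k steps, d_k ≈ 2.77e-1·0.646^k.
Need 0.646^k ≤ 1e-7/2.77e-1 = 3.61011e-07.
k ≥ ln(3.61011e-07)/ln(0.646) = -14.8344/-0.43696 = 33.949.
Smallest integer k = 34.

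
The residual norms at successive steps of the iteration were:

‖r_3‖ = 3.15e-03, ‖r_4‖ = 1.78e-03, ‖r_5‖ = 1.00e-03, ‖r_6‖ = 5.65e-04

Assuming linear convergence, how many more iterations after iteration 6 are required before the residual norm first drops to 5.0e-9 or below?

Rate ρ ≈ ‖r_6‖/‖r_5‖ = 5.65e-04/1.00e-03 = 0.5650.
After j more steps, ‖r_{6+j}‖ ≈ 5.65e-04·ρ^j; need ρ^j ≤ 5.0e-9/5.65e-04 = 8.84956e-06.
j ≥ ln(8.84956e-06)/ln(0.5650) = -11.6351/-0.57093 = 20.379.
So 21 more iterations are needed.

21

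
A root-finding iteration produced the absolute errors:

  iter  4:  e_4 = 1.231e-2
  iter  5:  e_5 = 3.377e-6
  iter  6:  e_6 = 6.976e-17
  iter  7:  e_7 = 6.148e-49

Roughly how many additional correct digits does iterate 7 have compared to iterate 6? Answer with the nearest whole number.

32

Digits gained ≈ log₁₀(e_6/e_7) = log₁₀(6.976e-17/6.148e-49) = log₁₀(1.13468e+32) ≈ 32.055.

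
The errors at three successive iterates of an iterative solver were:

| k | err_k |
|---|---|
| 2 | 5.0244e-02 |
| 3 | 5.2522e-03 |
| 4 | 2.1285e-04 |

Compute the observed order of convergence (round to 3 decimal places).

p ≈ ln(err_4/err_3) / ln(err_3/err_2)
  = ln(2.1285e-04/5.2522e-03) / ln(5.2522e-03/5.0244e-02)
  = ln(0.0405259) / ln(0.104534)
  = -3.205814 / -2.258243 ≈ 1.419605

1.420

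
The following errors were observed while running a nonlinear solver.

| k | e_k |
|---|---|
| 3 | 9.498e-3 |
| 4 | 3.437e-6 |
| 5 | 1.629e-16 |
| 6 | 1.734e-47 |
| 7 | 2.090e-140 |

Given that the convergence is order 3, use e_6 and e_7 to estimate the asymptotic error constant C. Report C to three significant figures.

C ≈ e_7 / e_6^3
  = 2.090e-140 / (1.734e-47)^3
  = 2.090e-140 / 5.21371e-141 ≈ 4.0087

4.01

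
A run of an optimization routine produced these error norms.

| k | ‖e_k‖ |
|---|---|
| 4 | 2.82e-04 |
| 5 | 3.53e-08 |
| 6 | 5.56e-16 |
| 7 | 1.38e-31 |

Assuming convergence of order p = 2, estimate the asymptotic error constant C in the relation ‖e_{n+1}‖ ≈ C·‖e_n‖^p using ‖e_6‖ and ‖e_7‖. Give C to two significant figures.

C ≈ ‖e_7‖ / ‖e_6‖^2
  = 1.38e-31 / (5.56e-16)^2
  = 1.38e-31 / 3.09136e-31 ≈ 0.44641

0.45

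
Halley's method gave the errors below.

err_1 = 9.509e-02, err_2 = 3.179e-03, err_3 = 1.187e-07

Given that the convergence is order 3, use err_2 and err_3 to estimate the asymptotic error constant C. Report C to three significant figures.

C ≈ err_3 / err_2^3
  = 1.187e-07 / (3.179e-03)^3
  = 1.187e-07 / 3.21271e-08 ≈ 3.6947

3.69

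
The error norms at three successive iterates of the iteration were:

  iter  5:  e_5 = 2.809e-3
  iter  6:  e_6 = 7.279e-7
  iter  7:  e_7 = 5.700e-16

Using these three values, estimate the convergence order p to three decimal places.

p ≈ ln(e_7/e_6) / ln(e_6/e_5)
  = ln(5.700e-16/7.279e-7) / ln(7.279e-7/2.809e-3)
  = ln(7.83075e-10) / ln(0.000259131)
  = -20.967793 / -8.258177 ≈ 2.539034

2.539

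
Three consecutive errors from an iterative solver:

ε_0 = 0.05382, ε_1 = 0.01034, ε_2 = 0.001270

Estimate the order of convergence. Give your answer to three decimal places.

p ≈ ln(ε_2/ε_1) / ln(ε_1/ε_0)
  = ln(0.001270/0.01034) / ln(0.01034/0.05382)
  = ln(0.122824) / ln(0.192122)
  = -2.097003 / -1.649625 ≈ 1.271200

1.271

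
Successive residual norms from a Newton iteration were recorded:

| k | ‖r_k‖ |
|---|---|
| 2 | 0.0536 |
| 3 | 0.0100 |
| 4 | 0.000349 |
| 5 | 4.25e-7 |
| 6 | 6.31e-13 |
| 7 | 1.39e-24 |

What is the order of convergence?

Consecutive ratios: ‖r_7‖/‖r_6‖ = 1.39e-24/6.31e-13 = 2.20285e-12, ‖r_6‖/‖r_5‖ = 6.31e-13/4.25e-7 = 1.48471e-06.
p ≈ ln(2.20285e-12)/ln(1.48471e-06) = -26.8413/-13.4203 ≈ 2.00.
So the convergence is quadratic (order 2).

2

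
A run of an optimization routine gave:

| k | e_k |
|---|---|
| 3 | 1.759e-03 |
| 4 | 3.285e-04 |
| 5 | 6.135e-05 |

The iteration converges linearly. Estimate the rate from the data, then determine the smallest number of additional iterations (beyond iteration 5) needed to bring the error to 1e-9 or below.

7

Rate ρ ≈ e_5/e_4 = 6.135e-05/3.285e-04 = 0.1868.
After j more steps, e_{5+j} ≈ 6.135e-05·ρ^j; need ρ^j ≤ 1e-9/6.135e-05 = 1.62999e-05.
j ≥ ln(1.62999e-05)/ln(0.1868) = -11.0244/-1.67772 = 6.571.
So 7 more iterations are needed.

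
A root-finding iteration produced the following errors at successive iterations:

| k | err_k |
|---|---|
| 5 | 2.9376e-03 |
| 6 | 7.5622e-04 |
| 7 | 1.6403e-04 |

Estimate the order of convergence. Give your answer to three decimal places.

1.126

p ≈ ln(err_7/err_6) / ln(err_6/err_5)
  = ln(1.6403e-04/7.5622e-04) / ln(7.5622e-04/2.9376e-03)
  = ln(0.216908) / ln(0.257428)
  = -1.528282 / -1.357015 ≈ 1.126209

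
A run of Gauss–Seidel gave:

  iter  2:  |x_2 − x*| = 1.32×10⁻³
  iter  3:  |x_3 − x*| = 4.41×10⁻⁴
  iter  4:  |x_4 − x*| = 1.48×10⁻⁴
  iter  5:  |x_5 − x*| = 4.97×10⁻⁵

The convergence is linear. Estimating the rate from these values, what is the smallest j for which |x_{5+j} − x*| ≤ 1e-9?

10

Rate ρ ≈ |x_5 − x*|/|x_4 − x*| = 4.97×10⁻⁵/1.48×10⁻⁴ = 0.3358.
After j more steps, |x_{5+j} − x*| ≈ 4.97×10⁻⁵·ρ^j; need ρ^j ≤ 1e-9/4.97×10⁻⁵ = 2.01207e-05.
j ≥ ln(2.01207e-05)/ln(0.3358) = -10.8138/-1.09124 = 9.910.
So 10 more iterations are needed.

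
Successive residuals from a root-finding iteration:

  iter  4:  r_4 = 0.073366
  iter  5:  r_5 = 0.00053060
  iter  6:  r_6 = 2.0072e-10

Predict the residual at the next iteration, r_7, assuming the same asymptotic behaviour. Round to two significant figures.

First estimate the order: p ≈ ln(r_6/r_5) / ln(r_5/r_4) = ln(2.0072e-10/0.00053060)/ln(0.00053060/0.073366) = ln(3.78289e-07)/ln(0.00723223) ≈ 3.0000.
Then r_7 ≈ r_6·(r_6/r_5)^p = 2.0072e-10·(3.78289e-07)^3.0000 = 2.0072e-10·5.41341e-20 ≈ 1.087e-29.

1.1e-29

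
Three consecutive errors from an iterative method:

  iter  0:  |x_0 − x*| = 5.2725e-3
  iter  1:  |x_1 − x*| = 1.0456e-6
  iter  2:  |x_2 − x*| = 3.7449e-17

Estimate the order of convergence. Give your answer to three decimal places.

2.821

p ≈ ln(|x_2 − x*|/|x_1 − x*|) / ln(|x_1 − x*|/|x_0 − x*|)
  = ln(3.7449e-17/1.0456e-6) / ln(1.0456e-6/5.2725e-3)
  = ln(3.58158e-11) / ln(0.000198312)
  = -24.052632 / -8.525669 ≈ 2.821202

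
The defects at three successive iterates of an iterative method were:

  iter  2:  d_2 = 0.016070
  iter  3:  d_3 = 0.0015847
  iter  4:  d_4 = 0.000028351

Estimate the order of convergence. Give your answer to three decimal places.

p ≈ ln(d_4/d_3) / ln(d_3/d_2)
  = ln(0.000028351/0.0015847) / ln(0.0015847/0.016070)
  = ln(0.0178905) / ln(0.0986123)
  = -4.023485 / -2.316559 ≈ 1.736837

1.737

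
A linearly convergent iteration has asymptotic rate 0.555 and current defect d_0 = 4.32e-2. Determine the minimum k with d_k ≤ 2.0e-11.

37

After k steps, d_k ≈ 4.32e-2·0.555^k.
Need 0.555^k ≤ 2.0e-11/4.32e-2 = 4.62963e-10.
k ≥ ln(4.62963e-10)/ln(0.555) = -21.4934/-0.58879 = 36.504.
Smallest integer k = 37.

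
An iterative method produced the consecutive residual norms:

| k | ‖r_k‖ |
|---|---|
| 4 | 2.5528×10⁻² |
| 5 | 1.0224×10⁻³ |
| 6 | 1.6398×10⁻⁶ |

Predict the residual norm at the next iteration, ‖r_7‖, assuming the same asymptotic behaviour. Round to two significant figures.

4.2e-12

First estimate the order: p ≈ ln(‖r_6‖/‖r_5‖) / ln(‖r_5‖/‖r_4‖) = ln(1.6398×10⁻⁶/1.0224×10⁻³)/ln(1.0224×10⁻³/2.5528×10⁻²) = ln(0.00160387)/ln(0.0400501) ≈ 2.0000.
Then ‖r_7‖ ≈ ‖r_6‖·(‖r_6‖/‖r_5‖)^p = 1.6398×10⁻⁶·(0.00160387)^2.0000 = 1.6398×10⁻⁶·2.5724e-06 ≈ 4.218e-12.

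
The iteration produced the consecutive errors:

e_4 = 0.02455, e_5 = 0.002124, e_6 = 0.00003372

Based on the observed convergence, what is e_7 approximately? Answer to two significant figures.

First estimate the order: p ≈ ln(e_6/e_5) / ln(e_5/e_4) = ln(0.00003372/0.002124)/ln(0.002124/0.02455) = ln(0.0158757)/ln(0.0865173) ≈ 1.6928.
Then e_7 ≈ e_6·(e_6/e_5)^p = 0.00003372·(0.0158757)^1.6928 = 0.00003372·0.000899913 ≈ 3.035e-08.

3.0e-8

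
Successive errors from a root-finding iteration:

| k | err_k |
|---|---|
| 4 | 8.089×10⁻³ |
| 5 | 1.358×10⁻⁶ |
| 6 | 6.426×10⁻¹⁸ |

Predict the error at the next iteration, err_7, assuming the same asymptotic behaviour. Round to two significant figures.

6.8e-52

First estimate the order: p ≈ ln(err_6/err_5) / ln(err_5/err_4) = ln(6.426×10⁻¹⁸/1.358×10⁻⁶)/ln(1.358×10⁻⁶/8.089×10⁻³) = ln(4.73196e-12)/ln(0.000167882) ≈ 3.0000.
Then err_7 ≈ err_6·(err_6/err_5)^p = 6.426×10⁻¹⁸·(4.73196e-12)^3.0000 = 6.426×10⁻¹⁸·1.05955e-34 ≈ 6.809e-52.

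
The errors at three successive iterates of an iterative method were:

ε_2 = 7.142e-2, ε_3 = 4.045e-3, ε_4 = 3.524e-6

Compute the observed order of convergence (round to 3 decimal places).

p ≈ ln(ε_4/ε_3) / ln(ε_3/ε_2)
  = ln(3.524e-6/4.045e-3) / ln(4.045e-3/7.142e-2)
  = ln(0.000871199) / ln(0.0566368)
  = -7.045640 / -2.871096 ≈ 2.453990

2.454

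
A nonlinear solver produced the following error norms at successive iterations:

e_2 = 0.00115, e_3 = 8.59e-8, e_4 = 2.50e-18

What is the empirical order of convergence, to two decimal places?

p ≈ ln(e_4/e_3) / ln(e_3/e_2)
  = ln(2.50e-18/8.59e-8) / ln(8.59e-8/0.00115)
  = ln(2.91036e-11) / ln(7.46957e-05)
  = -24.26016 / -9.50209 ≈ 2.55314

2.55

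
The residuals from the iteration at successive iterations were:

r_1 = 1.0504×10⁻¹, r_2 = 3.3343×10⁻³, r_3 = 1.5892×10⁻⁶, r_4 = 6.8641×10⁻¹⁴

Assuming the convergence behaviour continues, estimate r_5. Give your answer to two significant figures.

First estimate the order: p ≈ ln(r_4/r_3) / ln(r_3/r_2) = ln(6.8641×10⁻¹⁴/1.5892×10⁻⁶)/ln(1.5892×10⁻⁶/3.3343×10⁻³) = ln(4.31922e-08)/ln(0.000476622) ≈ 2.2170.
Then r_5 ≈ r_4·(r_4/r_3)^p = 6.8641×10⁻¹⁴·(4.31922e-08)^2.2170 = 6.8641×10⁻¹⁴·4.70645e-17 ≈ 3.231e-30.

3.2e-30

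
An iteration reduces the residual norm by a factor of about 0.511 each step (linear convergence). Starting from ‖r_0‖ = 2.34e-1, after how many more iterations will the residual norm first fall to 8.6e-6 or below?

After k steps, ‖r_k‖ ≈ 2.34e-1·0.511^k.
Need 0.511^k ≤ 8.6e-6/2.34e-1 = 3.67521e-05.
k ≥ ln(3.67521e-05)/ln(0.511) = -10.2113/-0.67139 = 15.209.
Smallest integer k = 16.

16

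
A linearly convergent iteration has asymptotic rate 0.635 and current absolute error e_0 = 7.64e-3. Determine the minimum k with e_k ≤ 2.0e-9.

34

After k steps, e_k ≈ 7.64e-3·0.635^k.
Need 0.635^k ≤ 2.0e-9/7.64e-3 = 2.6178e-07.
k ≥ ln(2.6178e-07)/ln(0.635) = -15.1558/-0.45413 = 33.373.
Smallest integer k = 34.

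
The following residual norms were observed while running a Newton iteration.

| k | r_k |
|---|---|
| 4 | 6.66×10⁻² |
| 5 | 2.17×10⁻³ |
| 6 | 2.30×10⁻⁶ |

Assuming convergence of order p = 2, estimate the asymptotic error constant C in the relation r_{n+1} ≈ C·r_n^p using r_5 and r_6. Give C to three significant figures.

C ≈ r_6 / r_5^2
  = 2.30×10⁻⁶ / (2.17×10⁻³)^2
  = 2.30×10⁻⁶ / 4.7089e-06 ≈ 0.48844

0.488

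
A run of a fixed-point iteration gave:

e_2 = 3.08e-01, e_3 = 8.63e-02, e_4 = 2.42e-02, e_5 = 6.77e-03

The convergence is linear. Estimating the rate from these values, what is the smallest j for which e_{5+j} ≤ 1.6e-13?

Rate ρ ≈ e_5/e_4 = 6.77e-03/2.42e-02 = 0.2798.
After j more steps, e_{5+j} ≈ 6.77e-03·ρ^j; need ρ^j ≤ 1.6e-13/6.77e-03 = 2.36337e-11.
j ≥ ln(2.36337e-11)/ln(0.2798) = -24.4683/-1.27368 = 19.211.
So 20 more iterations are needed.

20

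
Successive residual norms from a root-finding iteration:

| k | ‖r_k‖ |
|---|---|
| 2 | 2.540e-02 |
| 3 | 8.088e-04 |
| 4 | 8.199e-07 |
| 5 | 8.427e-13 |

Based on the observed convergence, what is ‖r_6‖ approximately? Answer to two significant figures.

8.9e-25

First estimate the order: p ≈ ln(‖r_5‖/‖r_4‖) / ln(‖r_4‖/‖r_3‖) = ln(8.427e-13/8.199e-07)/ln(8.199e-07/8.088e-04) = ln(1.02781e-06)/ln(0.00101372) ≈ 2.0000.
Then ‖r_6‖ ≈ ‖r_5‖·(‖r_5‖/‖r_4‖)^p = 8.427e-13·(1.02781e-06)^2.0000 = 8.427e-13·1.05639e-12 ≈ 8.902e-25.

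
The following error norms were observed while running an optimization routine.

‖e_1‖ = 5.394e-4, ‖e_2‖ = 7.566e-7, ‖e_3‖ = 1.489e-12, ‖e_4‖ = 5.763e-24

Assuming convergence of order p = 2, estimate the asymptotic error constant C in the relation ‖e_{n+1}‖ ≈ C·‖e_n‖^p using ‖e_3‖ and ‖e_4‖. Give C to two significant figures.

C ≈ ‖e_4‖ / ‖e_3‖^2
  = 5.763e-24 / (1.489e-12)^2
  = 5.763e-24 / 2.21712e-24 ≈ 2.5993

2.6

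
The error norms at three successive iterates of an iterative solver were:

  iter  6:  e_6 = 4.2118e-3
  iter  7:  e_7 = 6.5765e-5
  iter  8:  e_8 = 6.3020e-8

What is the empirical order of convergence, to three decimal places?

1.671

p ≈ ln(e_8/e_7) / ln(e_7/e_6)
  = ln(6.3020e-8/6.5765e-5) / ln(6.5765e-5/4.2118e-3)
  = ln(0.00095826) / ln(0.0156145)
  = -6.950391 / -4.159555 ≈ 1.670946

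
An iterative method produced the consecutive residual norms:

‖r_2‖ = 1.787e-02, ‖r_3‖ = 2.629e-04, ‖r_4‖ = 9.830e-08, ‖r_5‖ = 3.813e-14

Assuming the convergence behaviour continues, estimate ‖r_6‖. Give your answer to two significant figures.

First estimate the order: p ≈ ln(‖r_5‖/‖r_4‖) / ln(‖r_4‖/‖r_3‖) = ln(3.813e-14/9.830e-08)/ln(9.830e-08/2.629e-04) = ln(3.87894e-07)/ln(0.000373906) ≈ 1.8707.
Then ‖r_6‖ ≈ ‖r_5‖·(‖r_5‖/‖r_4‖)^p = 3.813e-14·(3.87894e-07)^1.8707 = 3.813e-14·1.01486e-12 ≈ 3.87e-26.

3.9e-26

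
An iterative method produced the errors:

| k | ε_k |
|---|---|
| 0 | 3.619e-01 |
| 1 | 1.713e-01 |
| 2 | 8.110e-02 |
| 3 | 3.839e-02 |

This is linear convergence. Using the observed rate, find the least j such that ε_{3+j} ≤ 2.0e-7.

17

Rate ρ ≈ ε_3/ε_2 = 3.839e-02/8.110e-02 = 0.4734.
After j more steps, ε_{3+j} ≈ 3.839e-02·ρ^j; need ρ^j ≤ 2.0e-7/3.839e-02 = 5.20969e-06.
j ≥ ln(5.20969e-06)/ln(0.4734) = -12.1650/-0.74781 = 16.268.
So 17 more iterations are needed.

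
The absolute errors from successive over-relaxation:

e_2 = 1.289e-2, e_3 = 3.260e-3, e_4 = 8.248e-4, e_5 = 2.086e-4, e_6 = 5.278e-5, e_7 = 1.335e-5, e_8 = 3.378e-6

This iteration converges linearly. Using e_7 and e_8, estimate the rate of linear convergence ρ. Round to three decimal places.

0.253

ρ ≈ e_8/e_7 = 3.378e-6/1.335e-5 = 0.25303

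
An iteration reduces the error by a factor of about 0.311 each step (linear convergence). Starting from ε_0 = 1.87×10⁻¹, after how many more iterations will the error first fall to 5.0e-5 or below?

8

After k steps, ε_k ≈ 1.87×10⁻¹·0.311^k.
Need 0.311^k ≤ 5.0e-5/1.87×10⁻¹ = 0.00026738.
k ≥ ln(0.00026738)/ln(0.311) = -8.2268/-1.16796 = 7.044.
Smallest integer k = 8.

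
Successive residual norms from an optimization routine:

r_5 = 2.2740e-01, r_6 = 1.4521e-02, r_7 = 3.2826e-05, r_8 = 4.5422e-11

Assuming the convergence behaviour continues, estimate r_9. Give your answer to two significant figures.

First estimate the order: p ≈ ln(r_8/r_7) / ln(r_7/r_6) = ln(4.5422e-11/3.2826e-05)/ln(3.2826e-05/1.4521e-02) = ln(1.38372e-06)/ln(0.00226059) ≈ 2.2145.
Then r_9 ≈ r_8·(r_8/r_7)^p = 4.5422e-11·(1.38372e-06)^2.2145 = 4.5422e-11·1.06011e-13 ≈ 4.815e-24.

4.8e-24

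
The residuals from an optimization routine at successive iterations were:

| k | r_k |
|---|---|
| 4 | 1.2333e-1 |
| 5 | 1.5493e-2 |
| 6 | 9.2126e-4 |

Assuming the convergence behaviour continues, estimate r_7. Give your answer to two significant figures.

First estimate the order: p ≈ ln(r_6/r_5) / ln(r_5/r_4) = ln(9.2126e-4/1.5493e-2)/ln(1.5493e-2/1.2333e-1) = ln(0.059463)/ln(0.125622) ≈ 1.3605.
Then r_7 ≈ r_6·(r_6/r_5)^p = 9.2126e-4·(0.059463)^1.3605 = 9.2126e-4·0.0214963 ≈ 1.98e-05.

2.0e-5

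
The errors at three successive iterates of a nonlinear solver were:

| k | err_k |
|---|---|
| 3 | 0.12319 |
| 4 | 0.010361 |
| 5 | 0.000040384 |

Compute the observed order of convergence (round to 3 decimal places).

2.241

p ≈ ln(err_5/err_4) / ln(err_4/err_3)
  = ln(0.000040384/0.010361) / ln(0.010361/0.12319)
  = ln(0.00389769) / ln(0.0841059)
  = -5.547371 / -2.475679 ≈ 2.240747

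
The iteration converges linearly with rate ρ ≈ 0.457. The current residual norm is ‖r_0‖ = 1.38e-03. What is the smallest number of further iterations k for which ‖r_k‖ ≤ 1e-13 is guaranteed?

30

After k steps, ‖r_k‖ ≈ 1.38e-03·0.457^k.
Need 0.457^k ≤ 1e-13/1.38e-03 = 7.24638e-11.
k ≥ ln(7.24638e-11)/ln(0.457) = -23.3479/-0.78307 = 29.816.
Smallest integer k = 30.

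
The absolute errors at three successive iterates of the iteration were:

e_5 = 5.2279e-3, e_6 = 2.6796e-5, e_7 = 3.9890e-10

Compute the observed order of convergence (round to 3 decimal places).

p ≈ ln(e_7/e_6) / ln(e_6/e_5)
  = ln(3.9890e-10/2.6796e-5) / ln(2.6796e-5/5.2279e-3)
  = ln(1.48866e-05) / ln(0.00512558)
  = -11.115049 / -5.273512 ≈ 2.107713

2.108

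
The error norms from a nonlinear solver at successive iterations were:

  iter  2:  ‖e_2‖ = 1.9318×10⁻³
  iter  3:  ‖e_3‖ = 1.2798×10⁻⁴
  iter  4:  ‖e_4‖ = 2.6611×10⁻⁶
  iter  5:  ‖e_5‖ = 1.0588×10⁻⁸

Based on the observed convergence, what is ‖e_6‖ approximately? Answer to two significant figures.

First estimate the order: p ≈ ln(‖e_5‖/‖e_4‖) / ln(‖e_4‖/‖e_3‖) = ln(1.0588×10⁻⁸/2.6611×10⁻⁶)/ln(2.6611×10⁻⁶/1.2798×10⁻⁴) = ln(0.00397881)/ln(0.0207931) ≈ 1.4270.
Then ‖e_6‖ ≈ ‖e_5‖·(‖e_5‖/‖e_4‖)^p = 1.0588×10⁻⁸·(0.00397881)^1.4270 = 1.0588×10⁻⁸·0.000375706 ≈ 3.978e-12.

4.0e-12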